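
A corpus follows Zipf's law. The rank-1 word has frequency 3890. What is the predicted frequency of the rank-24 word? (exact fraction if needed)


Zipf's law: freq(rank) = f1 / rank
f1 = 3890, rank = 24
freq = 3890 / 24
GCD(3890, 24) = 2
Simplified: 1945/12

1945/12


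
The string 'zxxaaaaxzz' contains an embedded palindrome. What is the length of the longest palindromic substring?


Scanning 'zxxaaaaxzz' for palindromic substrings.
Substring at positions 2-7: 'xaaaax'.
Check: reverse('xaaaax') = 'xaaaax' -> palindrome confirmed.
Neighbouring characters ('x' / 'z') break symmetry, so it cannot extend further.
No longer palindromic substring exists; longest length = 6

6


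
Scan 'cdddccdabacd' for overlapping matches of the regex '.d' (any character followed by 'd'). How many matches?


Pattern: .d means any character followed by 'd'.
Scanning 'cdddccdabacd' position-by-position:
  Pos 0: window 'cd' -> MATCH
  Pos 1: window 'dd' -> MATCH
  Pos 2: window 'dd' -> MATCH
  Pos 3: window 'dc' -> no
  Pos 4: window 'cc' -> no
  Pos 5: window 'cd' -> MATCH
  Pos 6: window 'da' -> no
  Pos 7: window 'ab' -> no
  Pos 8: window 'ba' -> no
  Pos 9: window 'ac' -> no
  Pos 10: window 'cd' -> MATCH
  Pos 11: window 'd' -> no
Total matches: 5

5


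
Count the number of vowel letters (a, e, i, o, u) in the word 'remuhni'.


Scanning each character of 'remuhni':
  Position 1: 'r' -> consonant (running count: 0)
  Position 2: 'e' -> vowel (running count: 1)
  Position 3: 'm' -> consonant (running count: 1)
  Position 4: 'u' -> vowel (running count: 2)
  Position 5: 'h' -> consonant (running count: 2)
  Position 6: 'n' -> consonant (running count: 2)
  Position 7: 'i' -> vowel (running count: 3)
Total vowels: 3

3


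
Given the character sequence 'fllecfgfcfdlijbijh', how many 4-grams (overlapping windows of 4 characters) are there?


String 'fllecfgfcfdlijbijh' has length L = 18.
Number of overlapping n-grams = L - n + 1
Substituting: 18 - 4 + 1 = 15

15


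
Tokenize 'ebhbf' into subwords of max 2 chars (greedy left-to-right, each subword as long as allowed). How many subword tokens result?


'ebhbf' has 5 characters.
Chunking with max size 2:
  Chunk 1: 'eb' (positions 0-1)
  Chunk 2: 'hb' (positions 2-3)
  Chunk 3: 'f' (positions 4-4)
Total chunks: ceil(5 / 2) = 3

3


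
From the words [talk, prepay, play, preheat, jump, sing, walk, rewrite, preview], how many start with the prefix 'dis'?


Checking each word for prefix 'dis':
  'talk' -> no (count: 0)
  'prepay' -> no (count: 0)
  'play' -> no (count: 0)
  'preheat' -> no (count: 0)
  'jump' -> no (count: 0)
  'sing' -> no (count: 0)
  'walk' -> no (count: 0)
  'rewrite' -> no (count: 0)
  'preview' -> no (count: 0)
Total with prefix 'dis': 0

0


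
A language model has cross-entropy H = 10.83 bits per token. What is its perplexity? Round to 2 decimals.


Perplexity formula: PP = 2^H
H = 10.83
PP = 2^10.83
Decompose: 2^10.83 = 2^10 * 2^0.83
2^10 = 1024, 2^0.83 ~ 1.7776854
PP ~ 1024 * 1.7776854 = 1820.3498496
Rounded to 2 decimals: 1820.35

1820.35


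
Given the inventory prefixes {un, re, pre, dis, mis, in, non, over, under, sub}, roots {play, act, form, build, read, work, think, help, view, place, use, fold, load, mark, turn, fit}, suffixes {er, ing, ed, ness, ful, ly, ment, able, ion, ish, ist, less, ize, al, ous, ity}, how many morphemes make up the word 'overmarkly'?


Segmenting 'overmarkly' against the inventory:
  'over' -> prefix (morpheme 1)
  'mark' -> root (morpheme 2)
  'ly' -> suffix (morpheme 3)
Total morphemes: 3

3


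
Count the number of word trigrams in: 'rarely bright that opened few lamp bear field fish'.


Word trigrams from [9] words:
  Trigram 1: (rarely bright that)
  Trigram 2: (bright that opened)
  Trigram 3: (that opened few)
  Trigram 4: (opened few lamp)
  Trigram 5: (few lamp bear)
  Trigram 6: (lamp bear field)
  Trigram 7: (bear field fish)
Total word trigrams: 9 - 2 = 7

7


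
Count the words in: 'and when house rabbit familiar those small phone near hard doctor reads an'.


Counting words by splitting on spaces:
  Word 1: 'and'
  Word 2: 'when'
  Word 3: 'house'
  Word 4: 'rabbit'
  Word 5: 'familiar'
  Word 6: 'those'
  Word 7: 'small'
  Word 8: 'phone'
  Word 9: 'near'
  Word 10: 'hard'
  Word 11: 'doctor'
  Word 12: 'reads'
  Word 13: 'an'
Total words: 13

13


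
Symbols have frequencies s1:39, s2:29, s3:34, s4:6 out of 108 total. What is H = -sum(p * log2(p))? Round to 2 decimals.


Computing entropy H = -sum(p_i * log2(p_i)):
  s1: p = 39/108 = 0.3611, -p*log2(p) = 0.5306
  s2: p = 29/108 = 0.2685, -p*log2(p) = 0.5094
  s3: p = 34/108 = 0.3148, -p*log2(p) = 0.5249
  s4: p = 6/108 = 0.0556, -p*log2(p) = 0.2317
H = sum of terms = 1.7966
Rounded to 2 decimals: 1.80

1.80


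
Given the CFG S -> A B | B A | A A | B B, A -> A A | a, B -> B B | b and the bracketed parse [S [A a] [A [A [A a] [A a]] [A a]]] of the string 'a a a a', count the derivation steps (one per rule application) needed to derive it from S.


Every bracketed nonterminal node [X ...] in the tree is produced by exactly one rule application.
Reading the tree off as a leftmost derivation:
  Step 1: S  =>  A A   (applied S -> A A)
  Step 2: A A  =>  a A   (applied A -> a)
  Step 3: a A  =>  a A A   (applied A -> A A)
  Step 4: a A A  =>  a A A A   (applied A -> A A)
  Step 5: a A A A  =>  a a A A   (applied A -> a)
  Step 6: a a A A  =>  a a a A   (applied A -> a)
  Step 7: a a a A  =>  a a a a   (applied A -> a)
Final yield: a a a a
Total rewrite steps: 7

7


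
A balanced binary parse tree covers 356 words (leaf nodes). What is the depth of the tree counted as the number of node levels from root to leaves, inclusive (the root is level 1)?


In a balanced binary tree with n leaves the deepest leaf is ceil(log2(n)) edges below the root,
so counting node levels inclusive of root and leaves gives ceil(log2(n)) + 1 levels.
log2(356) = 8.4757
ceil(8.4757) = 9
levels = 9 + 1 = 10

10


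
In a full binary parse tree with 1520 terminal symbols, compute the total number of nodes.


Leaf nodes (terminals): 1520
Internal nodes = n - 1 = 1520 - 1 = 1519
Total = leaves + internal = 1520 + 1519 = 3039

3039


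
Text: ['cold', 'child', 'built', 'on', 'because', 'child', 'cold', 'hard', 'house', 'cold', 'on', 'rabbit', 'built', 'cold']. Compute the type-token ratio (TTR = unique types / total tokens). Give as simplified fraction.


Tokens: 14
Unique types: ('because', 'built', 'child', 'cold', 'hard', 'house', 'on', 'rabbit') = 8
TTR = 8/14
Simplify: divide both by 2 -> 4/7
TTR = 4/7

4/7


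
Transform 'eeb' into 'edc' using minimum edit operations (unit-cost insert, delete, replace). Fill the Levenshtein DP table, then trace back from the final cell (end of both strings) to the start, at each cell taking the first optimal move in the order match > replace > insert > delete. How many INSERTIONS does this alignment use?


Edit distance = 2. Backtracking from cell (3, 3) with preference match > replace > insert > delete,
then listing the resulting alignment 'eeb' -> 'edc' left to right:
  Step 1: keep 'e'
  Step 2: replace e->d
  Step 3: replace b->c
Total insertions: 0

0


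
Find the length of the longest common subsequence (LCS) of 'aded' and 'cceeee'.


DP table for LCS of 'aded' and 'cceeee':
       c  c  e  e  e  e
    0  0  0  0  0  0  0
  a 0  0  0  0  0  0  0
  d 0  0  0  0  0  0  0
  e 0  0  0  1  1  1  1
  d 0  0  0  1  1  1  1
LCS: 'e'
LCS length = 1

1


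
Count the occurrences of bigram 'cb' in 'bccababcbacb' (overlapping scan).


Scanning 'bccababcbacb' for bigram 'cb':
  Position 0: 'bc' -> no
  Position 1: 'cc' -> no
  Position 2: 'ca' -> no
  Position 3: 'ab' -> no
  Position 4: 'ba' -> no
  Position 5: 'ab' -> no
  Position 6: 'bc' -> no
  Position 7: 'cb' -> MATCH
  Position 8: 'ba' -> no
  Position 9: 'ac' -> no
  Position 10: 'cb' -> MATCH
Total matches: 2

2


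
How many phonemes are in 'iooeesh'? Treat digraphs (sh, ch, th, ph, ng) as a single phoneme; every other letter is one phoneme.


Parsing 'iooeesh' greedily, digraphs first:
  'i' -> vowel phoneme (phonemes so far: 1)
  'o' -> vowel phoneme (phonemes so far: 2)
  'o' -> vowel phoneme (phonemes so far: 3)
  'e' -> vowel phoneme (phonemes so far: 4)
  'e' -> vowel phoneme (phonemes so far: 5)
  'sh' -> digraph (1 consonant phoneme) (phonemes so far: 6)
Total phonemes: 6

6


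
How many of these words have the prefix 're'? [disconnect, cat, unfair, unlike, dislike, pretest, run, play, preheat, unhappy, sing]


Checking each word for prefix 're':
  'disconnect' -> no (count: 0)
  'cat' -> no (count: 0)
  'unfair' -> no (count: 0)
  'unlike' -> no (count: 0)
  'dislike' -> no (count: 0)
  'pretest' -> no (count: 0)
  'run' -> no (count: 0)
  'play' -> no (count: 0)
  'preheat' -> no (count: 0)
  'unhappy' -> no (count: 0)
  'sing' -> no (count: 0)
Total with prefix 're': 0

0


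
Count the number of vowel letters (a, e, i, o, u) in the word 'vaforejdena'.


Scanning each character of 'vaforejdena':
  Position 1: 'v' -> consonant (running count: 0)
  Position 2: 'a' -> vowel (running count: 1)
  Position 3: 'f' -> consonant (running count: 1)
  Position 4: 'o' -> vowel (running count: 2)
  Position 5: 'r' -> consonant (running count: 2)
  Position 6: 'e' -> vowel (running count: 3)
  Position 7: 'j' -> consonant (running count: 3)
  Position 8: 'd' -> consonant (running count: 3)
  Position 9: 'e' -> vowel (running count: 4)
  Position 10: 'n' -> consonant (running count: 4)
  Position 11: 'a' -> vowel (running count: 5)
Total vowels: 5

5


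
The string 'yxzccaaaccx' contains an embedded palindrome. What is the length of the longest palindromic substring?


Scanning 'yxzccaaaccx' for palindromic substrings.
Substring at positions 3-9: 'ccaaacc'.
Check: reverse('ccaaacc') = 'ccaaacc' -> palindrome confirmed.
Neighbouring characters ('z' / 'x') break symmetry, so it cannot extend further.
No longer palindromic substring exists; longest length = 7

7


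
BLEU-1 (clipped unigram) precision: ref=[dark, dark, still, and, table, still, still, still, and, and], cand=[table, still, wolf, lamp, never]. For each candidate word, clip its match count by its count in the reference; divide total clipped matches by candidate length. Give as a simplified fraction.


Reference word counts: {'and': 3, 'dark': 2, 'still': 4, 'table': 1}
Checking each candidate word (with clipping):
  'table' -> in reference (ref count 1, used 1/1) -> match (matches: 1)
  'still' -> in reference (ref count 4, used 1/4) -> match (matches: 2)
  'wolf' -> not in reference -> no match (matches: 2)
  'lamp' -> not in reference -> no match (matches: 2)
  'never' -> not in reference -> no match (matches: 2)
Clipped matches: 2, Candidate length: 5
Precision = 2/5

2/5


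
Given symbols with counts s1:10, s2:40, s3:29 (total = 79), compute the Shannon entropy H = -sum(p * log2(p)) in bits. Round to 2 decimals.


Computing entropy H = -sum(p_i * log2(p_i)):
  s1: p = 10/79 = 0.1266, -p*log2(p) = 0.3774
  s2: p = 40/79 = 0.5063, -p*log2(p) = 0.4971
  s3: p = 29/79 = 0.3671, -p*log2(p) = 0.5307
H = sum of terms = 1.4052
Rounded to 2 decimals: 1.41

1.41


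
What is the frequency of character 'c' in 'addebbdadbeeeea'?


Scanning 'addebbdadbeeeea' for 'c':
  No matches found.
Total occurrences of 'c': 0

0


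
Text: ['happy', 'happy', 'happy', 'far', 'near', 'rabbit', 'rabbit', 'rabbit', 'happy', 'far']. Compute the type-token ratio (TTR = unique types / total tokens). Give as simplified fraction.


Tokens: 10
Unique types: ('far', 'happy', 'near', 'rabbit') = 4
TTR = 4/10
Simplify: divide both by 2 -> 2/5
TTR = 2/5

2/5


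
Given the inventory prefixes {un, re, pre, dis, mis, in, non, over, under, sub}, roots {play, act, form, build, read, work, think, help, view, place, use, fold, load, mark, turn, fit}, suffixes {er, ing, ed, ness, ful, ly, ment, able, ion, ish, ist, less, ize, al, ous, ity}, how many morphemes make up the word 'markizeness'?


Segmenting 'markizeness' against the inventory:
  'mark' -> root (morpheme 1)
  'ize' -> suffix (morpheme 2)
  'ness' -> suffix (morpheme 3)
Total morphemes: 3

3


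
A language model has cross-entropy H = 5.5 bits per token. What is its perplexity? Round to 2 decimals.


Perplexity formula: PP = 2^H
H = 5.5
PP = 2^5.5
Decompose: 2^5.5 = 2^5 * 2^0.5 = 2^5 * sqrt(2)
2^5 = 32, sqrt(2) ~ 1.4142136
PP ~ 32 * 1.4142136 = 45.2548352
Rounded to 2 decimals: 45.25

45.25


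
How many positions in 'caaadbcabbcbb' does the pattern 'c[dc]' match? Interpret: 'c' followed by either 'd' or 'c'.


Pattern: c[dc] means 'c' followed by either 'd' or 'c'.
Scanning 'caaadbcabbcbb' position-by-position:
  Pos 0: window 'ca' -> no
  Pos 1: window 'aa' -> no
  Pos 2: window 'aa' -> no
  Pos 3: window 'ad' -> no
  Pos 4: window 'db' -> no
  Pos 5: window 'bc' -> no
  Pos 6: window 'ca' -> no
  Pos 7: window 'ab' -> no
  Pos 8: window 'bb' -> no
  Pos 9: window 'bc' -> no
  Pos 10: window 'cb' -> no
  Pos 11: window 'bb' -> no
  Pos 12: window 'b' -> no
Total matches: 0

0


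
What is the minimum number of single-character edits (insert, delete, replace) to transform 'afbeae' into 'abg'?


Building DP table for s1='afbeae' (len 6) and s2='abg' (len 3):
       a  b  g
    0  1  2  3
  a 1  0  1  2
  f 2  1  1  2
  b 3  2  1  2
  e 4  3  2  2
  a 5  4  3  3
  e 6  5  4  4
Edit distance = dp[6][3] = 4

4


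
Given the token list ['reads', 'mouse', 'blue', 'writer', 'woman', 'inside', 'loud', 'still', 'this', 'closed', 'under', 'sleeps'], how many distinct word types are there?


Listing all tokens and tracking unique types:
  Token 1: 'reads' -> NEW (unique so far: 1)
  Token 2: 'mouse' -> NEW (unique so far: 2)
  Token 3: 'blue' -> NEW (unique so far: 3)
  Token 4: 'writer' -> NEW (unique so far: 4)
  Token 5: 'woman' -> NEW (unique so far: 5)
  Token 6: 'inside' -> NEW (unique so far: 6)
  Token 7: 'loud' -> NEW (unique so far: 7)
  Token 8: 'still' -> NEW (unique so far: 8)
  Token 9: 'this' -> NEW (unique so far: 9)
  Token 10: 'closed' -> NEW (unique so far: 10)
  Token 11: 'under' -> NEW (unique so far: 11)
  Token 12: 'sleeps' -> NEW (unique so far: 12)
Unique types: ('blue', 'closed', 'inside', 'loud', 'mouse', 'reads', 'sleeps', 'still', 'this', 'under', 'woman', 'writer')
Vocabulary size: 12

12


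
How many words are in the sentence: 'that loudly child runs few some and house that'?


Counting words by splitting on spaces:
  Word 1: 'that'
  Word 2: 'loudly'
  Word 3: 'child'
  Word 4: 'runs'
  Word 5: 'few'
  Word 6: 'some'
  Word 7: 'and'
  Word 8: 'house'
  Word 9: 'that'
Total words: 9

9


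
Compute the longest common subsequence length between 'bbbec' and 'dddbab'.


DP table for LCS of 'bbbec' and 'dddbab':
       d  d  d  b  a  b
    0  0  0  0  0  0  0
  b 0  0  0  0  1  1  1
  b 0  0  0  0  1  1  2
  b 0  0  0  0  1  1  2
  e 0  0  0  0  1  1  2
  c 0  0  0  0  1  1  2
LCS: 'bb'
LCS length = 2

2


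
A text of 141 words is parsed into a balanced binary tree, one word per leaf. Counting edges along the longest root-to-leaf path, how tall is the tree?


In a balanced binary tree with n leaves the deepest leaf is ceil(log2(n)) edges below the root.
log2(141) = 7.1396
ceil(7.1396) = 8
height (edges) = 8

8


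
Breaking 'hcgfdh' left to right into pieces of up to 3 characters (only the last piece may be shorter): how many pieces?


'hcgfdh' has 6 characters.
Chunking with max size 3:
  Chunk 1: 'hcg' (positions 0-2)
  Chunk 2: 'fdh' (positions 3-5)
Total chunks: ceil(6 / 3) = 2

2


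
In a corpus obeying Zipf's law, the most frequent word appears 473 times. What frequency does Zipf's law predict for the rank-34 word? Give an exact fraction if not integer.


Zipf's law: freq(rank) = f1 / rank
f1 = 473, rank = 34
freq = 473 / 34
GCD(473, 34) = 1
Simplified: 473/34

473/34


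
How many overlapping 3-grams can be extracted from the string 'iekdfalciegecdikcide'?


String 'iekdfalciegecdikcide' has length L = 20.
Number of overlapping n-grams = L - n + 1
Substituting: 20 - 3 + 1 = 18

18


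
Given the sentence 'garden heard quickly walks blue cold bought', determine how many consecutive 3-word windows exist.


Word trigrams from [7] words:
  Trigram 1: (garden heard quickly)
  Trigram 2: (heard quickly walks)
  Trigram 3: (quickly walks blue)
  Trigram 4: (walks blue cold)
  Trigram 5: (blue cold bought)
Total word trigrams: 7 - 2 = 5

5


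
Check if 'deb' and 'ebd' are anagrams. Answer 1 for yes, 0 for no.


Sort characters of 'deb': 'bde'
Sort characters of 'ebd': 'bde'
Sorted forms match -> they ARE anagrams
Result: 1

1


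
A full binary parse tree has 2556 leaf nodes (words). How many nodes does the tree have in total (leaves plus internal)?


Leaf nodes (terminals): 2556
Internal nodes = n - 1 = 2556 - 1 = 2555
Total = leaves + internal = 2556 + 2555 = 5111

5111


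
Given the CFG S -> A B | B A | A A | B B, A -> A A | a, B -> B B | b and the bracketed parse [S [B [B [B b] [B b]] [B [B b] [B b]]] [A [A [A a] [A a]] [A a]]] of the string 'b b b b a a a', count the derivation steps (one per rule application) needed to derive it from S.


Every bracketed nonterminal node [X ...] in the tree is produced by exactly one rule application.
Reading the tree off as a leftmost derivation:
  Step 1: S  =>  B A   (applied S -> B A)
  Step 2: B A  =>  B B A   (applied B -> B B)
  Step 3: B B A  =>  B B B A   (applied B -> B B)
  Step 4: B B B A  =>  b B B A   (applied B -> b)
  Step 5: b B B A  =>  b b B A   (applied B -> b)
  Step 6: b b B A  =>  b b B B A   (applied B -> B B)
  Step 7: b b B B A  =>  b b b B A   (applied B -> b)
  Step 8: b b b B A  =>  b b b b A   (applied B -> b)
  Step 9: b b b b A  =>  b b b b A A   (applied A -> A A)
  Step 10: b b b b A A  =>  b b b b A A A   (applied A -> A A)
  Step 11: b b b b A A A  =>  b b b b a A A   (applied A -> a)
  Step 12: b b b b a A A  =>  b b b b a a A   (applied A -> a)
  Step 13: b b b b a a A  =>  b b b b a a a   (applied A -> a)
Final yield: b b b b a a a
Total rewrite steps: 13

13


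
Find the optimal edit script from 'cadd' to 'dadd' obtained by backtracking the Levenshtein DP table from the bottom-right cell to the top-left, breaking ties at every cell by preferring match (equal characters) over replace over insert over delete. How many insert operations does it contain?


Edit distance = 1. Backtracking from cell (4, 4) with preference match > replace > insert > delete,
then listing the resulting alignment 'cadd' -> 'dadd' left to right:
  Step 1: replace c->d
  Step 2: keep 'a'
  Step 3: keep 'd'
  Step 4: keep 'd'
Total insertions: 0

0


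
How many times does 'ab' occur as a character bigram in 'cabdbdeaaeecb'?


Scanning 'cabdbdeaaeecb' for bigram 'ab':
  Position 0: 'ca' -> no
  Position 1: 'ab' -> MATCH
  Position 2: 'bd' -> no
  Position 3: 'db' -> no
  Position 4: 'bd' -> no
  Position 5: 'de' -> no
  Position 6: 'ea' -> no
  Position 7: 'aa' -> no
  Position 8: 'ae' -> no
  Position 9: 'ee' -> no
  Position 10: 'ec' -> no
  Position 11: 'cb' -> no
Total matches: 1

1


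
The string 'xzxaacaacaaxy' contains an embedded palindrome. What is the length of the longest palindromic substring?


Scanning 'xzxaacaacaaxy' for palindromic substrings.
Substring at positions 2-11: 'xaacaacaax'.
Check: reverse('xaacaacaax') = 'xaacaacaax' -> palindrome confirmed.
Neighbouring characters ('z' / 'y') break symmetry, so it cannot extend further.
No longer palindromic substring exists; longest length = 10

10


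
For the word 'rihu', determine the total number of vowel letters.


Scanning each character of 'rihu':
  Position 1: 'r' -> consonant (running count: 0)
  Position 2: 'i' -> vowel (running count: 1)
  Position 3: 'h' -> consonant (running count: 1)
  Position 4: 'u' -> vowel (running count: 2)
Total vowels: 2

2


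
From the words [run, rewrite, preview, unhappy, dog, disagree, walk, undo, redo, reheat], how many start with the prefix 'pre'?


Checking each word for prefix 'pre':
  'run' -> no (count: 0)
  'rewrite' -> no (count: 0)
  'preview' -> YES, starts with 'pre' (count: 1)
  'unhappy' -> no (count: 1)
  'dog' -> no (count: 1)
  'disagree' -> no (count: 1)
  'walk' -> no (count: 1)
  'undo' -> no (count: 1)
  'redo' -> no (count: 1)
  'reheat' -> no (count: 1)
Total with prefix 'pre': 1

1


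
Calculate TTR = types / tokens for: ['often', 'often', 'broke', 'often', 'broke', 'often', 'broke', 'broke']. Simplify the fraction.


Tokens: 8
Unique types: ('broke', 'often') = 2
TTR = 2/8
Simplify: divide both by 2 -> 1/4
TTR = 1/4

1/4


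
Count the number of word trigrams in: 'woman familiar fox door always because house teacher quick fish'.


Word trigrams from [10] words:
  Trigram 1: (woman familiar fox)
  Trigram 2: (familiar fox door)
  Trigram 3: (fox door always)
  Trigram 4: (door always because)
  Trigram 5: (always because house)
  Trigram 6: (because house teacher)
  Trigram 7: (house teacher quick)
  Trigram 8: (teacher quick fish)
Total word trigrams: 10 - 2 = 8

8


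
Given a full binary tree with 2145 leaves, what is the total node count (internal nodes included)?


Leaf nodes (terminals): 2145
Internal nodes = n - 1 = 2145 - 1 = 2144
Total = leaves + internal = 2145 + 2144 = 4289

4289


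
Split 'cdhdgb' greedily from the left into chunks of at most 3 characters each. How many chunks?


'cdhdgb' has 6 characters.
Chunking with max size 3:
  Chunk 1: 'cdh' (positions 0-2)
  Chunk 2: 'dgb' (positions 3-5)
Total chunks: ceil(6 / 3) = 2

2


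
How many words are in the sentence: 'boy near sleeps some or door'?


Counting words by splitting on spaces:
  Word 1: 'boy'
  Word 2: 'near'
  Word 3: 'sleeps'
  Word 4: 'some'
  Word 5: 'or'
  Word 6: 'door'
Total words: 6

6


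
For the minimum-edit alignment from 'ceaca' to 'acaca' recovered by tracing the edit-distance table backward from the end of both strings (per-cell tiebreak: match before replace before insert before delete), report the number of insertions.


Edit distance = 2. Backtracking from cell (5, 5) with preference match > replace > insert > delete,
then listing the resulting alignment 'ceaca' -> 'acaca' left to right:
  Step 1: replace c->a
  Step 2: replace e->c
  Step 3: keep 'a'
  Step 4: keep 'c'
  Step 5: keep 'a'
Total insertions: 0

0


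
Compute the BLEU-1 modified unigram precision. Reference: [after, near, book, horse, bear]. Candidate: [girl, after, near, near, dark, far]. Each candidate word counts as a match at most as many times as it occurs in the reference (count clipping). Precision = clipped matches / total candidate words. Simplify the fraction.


Reference word counts: {'after': 1, 'bear': 1, 'book': 1, 'horse': 1, 'near': 1}
Checking each candidate word (with clipping):
  'girl' -> not in reference -> no match (matches: 0)
  'after' -> in reference (ref count 1, used 1/1) -> match (matches: 1)
  'near' -> in reference (ref count 1, used 1/1) -> match (matches: 2)
  'near' -> ref count 1 already used up (1/1) -> clipped, no match (matches: 2)
  'dark' -> not in reference -> no match (matches: 2)
  'far' -> not in reference -> no match (matches: 2)
Clipped matches: 2, Candidate length: 6
Precision = 2/6 = 1/3

1/3


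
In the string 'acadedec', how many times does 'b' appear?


Scanning 'acadedec' for 'b':
  No matches found.
Total occurrences of 'b': 0

0


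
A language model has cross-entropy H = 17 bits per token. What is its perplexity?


Perplexity formula: PP = 2^H
H = 17
PP = 2^17
PP = 2^17 = 131072

131072


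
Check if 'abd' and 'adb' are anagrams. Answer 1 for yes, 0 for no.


Sort characters of 'abd': 'abd'
Sort characters of 'adb': 'abd'
Sorted forms match -> they ARE anagrams
Result: 1

1


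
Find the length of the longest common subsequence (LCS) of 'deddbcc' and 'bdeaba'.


DP table for LCS of 'deddbcc' and 'bdeaba':
       b  d  e  a  b  a
    0  0  0  0  0  0  0
  d 0  0  1  1  1  1  1
  e 0  0  1  2  2  2  2
  d 0  0  1  2  2  2  2
  d 0  0  1  2  2  2  2
  b 0  1  1  2  2  3  3
  c 0  1  1  2  2  3  3
  c 0  1  1  2  2  3  3
LCS: 'deb'
LCS length = 3

3


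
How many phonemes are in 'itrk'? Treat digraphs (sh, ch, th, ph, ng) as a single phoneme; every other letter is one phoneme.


Parsing 'itrk' greedily, digraphs first:
  'i' -> vowel phoneme (phonemes so far: 1)
  't' -> consonant phoneme (phonemes so far: 2)
  'r' -> consonant phoneme (phonemes so far: 3)
  'k' -> consonant phoneme (phonemes so far: 4)
Total phonemes: 4

4


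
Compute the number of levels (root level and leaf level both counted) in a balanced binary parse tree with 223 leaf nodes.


In a balanced binary tree with n leaves the deepest leaf is ceil(log2(n)) edges below the root,
so counting node levels inclusive of root and leaves gives ceil(log2(n)) + 1 levels.
log2(223) = 7.8009
ceil(7.8009) = 8
levels = 8 + 1 = 9

9


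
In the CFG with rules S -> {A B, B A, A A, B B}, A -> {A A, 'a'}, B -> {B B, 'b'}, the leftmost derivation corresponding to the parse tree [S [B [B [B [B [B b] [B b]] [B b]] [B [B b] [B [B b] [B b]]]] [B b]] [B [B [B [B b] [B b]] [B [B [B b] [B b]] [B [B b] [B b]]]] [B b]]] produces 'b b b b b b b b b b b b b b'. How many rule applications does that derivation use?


Every bracketed nonterminal node [X ...] in the tree is produced by exactly one rule application.
Reading the tree off as a leftmost derivation:
  Step 1: S  =>  B B   (applied S -> B B)
  Step 2: B B  =>  B B B   (applied B -> B B)
  Step 3: B B B  =>  B B B B   (applied B -> B B)
  Step 4: B B B B  =>  B B B B B   (applied B -> B B)
  Step 5: B B B B B  =>  B B B B B B   (applied B -> B B)
  Step 6: B B B B B B  =>  b B B B B B   (applied B -> b)
  Step 7: b B B B B B  =>  b b B B B B   (applied B -> b)
  Step 8: b b B B B B  =>  b b b B B B   (applied B -> b)
  Step 9: b b b B B B  =>  b b b B B B B   (applied B -> B B)
  Step 10: b b b B B B B  =>  b b b b B B B   (applied B -> b)
  Step 11: b b b b B B B  =>  b b b b B B B B   (applied B -> B B)
  Step 12: b b b b B B B B  =>  b b b b b B B B   (applied B -> b)
  Step 13: b b b b b B B B  =>  b b b b b b B B   (applied B -> b)
  Step 14: b b b b b b B B  =>  b b b b b b b B   (applied B -> b)
  Step 15: b b b b b b b B  =>  b b b b b b b B B   (applied B -> B B)
  Step 16: b b b b b b b B B  =>  b b b b b b b B B B   (applied B -> B B)
  Step 17: b b b b b b b B B B  =>  b b b b b b b B B B B   (applied B -> B B)
  Step 18: b b b b b b b B B B B  =>  b b b b b b b b B B B   (applied B -> b)
  Step 19: b b b b b b b b B B B  =>  b b b b b b b b b B B   (applied B -> b)
  Step 20: b b b b b b b b b B B  =>  b b b b b b b b b B B B   (applied B -> B B)
  Step 21: b b b b b b b b b B B B  =>  b b b b b b b b b B B B B   (applied B -> B B)
  Step 22: b b b b b b b b b B B B B  =>  b b b b b b b b b b B B B   (applied B -> b)
  Step 23: b b b b b b b b b b B B B  =>  b b b b b b b b b b b B B   (applied B -> b)
  Step 24: b b b b b b b b b b b B B  =>  b b b b b b b b b b b B B B   (applied B -> B B)
  Step 25: b b b b b b b b b b b B B B  =>  b b b b b b b b b b b b B B   (applied B -> b)
  Step 26: b b b b b b b b b b b b B B  =>  b b b b b b b b b b b b b B   (applied B -> b)
  Step 27: b b b b b b b b b b b b b B  =>  b b b b b b b b b b b b b b   (applied B -> b)
Final yield: b b b b b b b b b b b b b b
Total rewrite steps: 27

27


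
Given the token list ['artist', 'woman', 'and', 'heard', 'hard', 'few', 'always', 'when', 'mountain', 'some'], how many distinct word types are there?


Listing all tokens and tracking unique types:
  Token 1: 'artist' -> NEW (unique so far: 1)
  Token 2: 'woman' -> NEW (unique so far: 2)
  Token 3: 'and' -> NEW (unique so far: 3)
  Token 4: 'heard' -> NEW (unique so far: 4)
  Token 5: 'hard' -> NEW (unique so far: 5)
  Token 6: 'few' -> NEW (unique so far: 6)
  Token 7: 'always' -> NEW (unique so far: 7)
  Token 8: 'when' -> NEW (unique so far: 8)
  Token 9: 'mountain' -> NEW (unique so far: 9)
  Token 10: 'some' -> NEW (unique so far: 10)
Unique types: ('always', 'and', 'artist', 'few', 'hard', 'heard', 'mountain', 'some', 'when', 'woman')
Vocabulary size: 10

10


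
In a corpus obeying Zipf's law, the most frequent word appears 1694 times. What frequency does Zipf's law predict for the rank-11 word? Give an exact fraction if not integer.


Zipf's law: freq(rank) = f1 / rank
f1 = 1694, rank = 11
freq = 1694 / 11
= 154

154


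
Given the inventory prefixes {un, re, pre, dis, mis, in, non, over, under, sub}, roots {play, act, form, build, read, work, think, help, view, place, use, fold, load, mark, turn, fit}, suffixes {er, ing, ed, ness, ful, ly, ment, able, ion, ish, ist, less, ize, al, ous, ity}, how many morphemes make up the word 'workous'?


Segmenting 'workous' against the inventory:
  'work' -> root (morpheme 1)
  'ous' -> suffix (morpheme 2)
Total morphemes: 2

2


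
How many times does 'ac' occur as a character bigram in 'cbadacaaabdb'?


Scanning 'cbadacaaabdb' for bigram 'ac':
  Position 0: 'cb' -> no
  Position 1: 'ba' -> no
  Position 2: 'ad' -> no
  Position 3: 'da' -> no
  Position 4: 'ac' -> MATCH
  Position 5: 'ca' -> no
  Position 6: 'aa' -> no
  Position 7: 'aa' -> no
  Position 8: 'ab' -> no
  Position 9: 'bd' -> no
  Position 10: 'db' -> no
Total matches: 1

1


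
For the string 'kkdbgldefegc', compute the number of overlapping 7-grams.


String 'kkdbgldefegc' has length L = 12.
Number of overlapping n-grams = L - n + 1
Substituting: 12 - 7 + 1 = 6

6


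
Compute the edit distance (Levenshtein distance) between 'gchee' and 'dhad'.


Building DP table for s1='gchee' (len 5) and s2='dhad' (len 4):
       d  h  a  d
    0  1  2  3  4
  g 1  1  2  3  4
  c 2  2  2  3  4
  h 3  3  2  3  4
  e 4  4  3  3  4
  e 5  5  4  4  4
Edit distance = dp[5][4] = 4

4


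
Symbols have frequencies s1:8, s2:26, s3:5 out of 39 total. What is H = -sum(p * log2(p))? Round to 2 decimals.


Computing entropy H = -sum(p_i * log2(p_i)):
  s1: p = 8/39 = 0.2051, -p*log2(p) = 0.4688
  s2: p = 26/39 = 0.6667, -p*log2(p) = 0.3900
  s3: p = 5/39 = 0.1282, -p*log2(p) = 0.3799
H = sum of terms = 1.2387
Rounded to 2 decimals: 1.24

1.24


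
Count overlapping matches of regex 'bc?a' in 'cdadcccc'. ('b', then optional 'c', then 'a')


Pattern: bc?a means 'b', then optional 'c', then 'a'.
Scanning 'cdadcccc' position-by-position:
  Pos 0: window 'cda' -> no
  Pos 1: window 'dad' -> no
  Pos 2: window 'adc' -> no
  Pos 3: window 'dcc' -> no
  Pos 4: window 'ccc' -> no
  Pos 5: window 'ccc' -> no
  Pos 6: window 'cc' -> no
  Pos 7: window 'c' -> no
Total matches: 0

0


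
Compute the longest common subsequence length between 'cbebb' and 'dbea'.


DP table for LCS of 'cbebb' and 'dbea':
       d  b  e  a
    0  0  0  0  0
  c 0  0  0  0  0
  b 0  0  1  1  1
  e 0  0  1  2  2
  b 0  0  1  2  2
  b 0  0  1  2  2
LCS: 'be'
LCS length = 2

2


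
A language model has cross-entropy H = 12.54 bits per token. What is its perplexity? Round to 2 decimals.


Perplexity formula: PP = 2^H
H = 12.54
PP = 2^12.54
Decompose: 2^12.54 = 2^12 * 2^0.54
2^12 = 4096, 2^0.54 ~ 1.4539725
PP ~ 4096 * 1.4539725 = 5955.4713600
Rounded to 2 decimals: 5955.47

5955.47


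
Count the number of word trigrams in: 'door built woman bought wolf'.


Word trigrams from [5] words:
  Trigram 1: (door built woman)
  Trigram 2: (built woman bought)
  Trigram 3: (woman bought wolf)
Total word trigrams: 5 - 2 = 3

3


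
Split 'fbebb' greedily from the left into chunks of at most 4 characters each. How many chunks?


'fbebb' has 5 characters.
Chunking with max size 4:
  Chunk 1: 'fbeb' (positions 0-3)
  Chunk 2: 'b' (positions 4-4)
Total chunks: ceil(5 / 4) = 2

2


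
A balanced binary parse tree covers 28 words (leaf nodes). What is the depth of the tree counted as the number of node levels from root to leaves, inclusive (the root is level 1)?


In a balanced binary tree with n leaves the deepest leaf is ceil(log2(n)) edges below the root,
so counting node levels inclusive of root and leaves gives ceil(log2(n)) + 1 levels.
log2(28) = 4.8074
ceil(4.8074) = 5
levels = 5 + 1 = 6

6


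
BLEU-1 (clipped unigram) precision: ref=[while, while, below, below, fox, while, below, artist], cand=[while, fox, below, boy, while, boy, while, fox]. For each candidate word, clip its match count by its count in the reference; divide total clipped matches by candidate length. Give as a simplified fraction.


Reference word counts: {'artist': 1, 'below': 3, 'fox': 1, 'while': 3}
Checking each candidate word (with clipping):
  'while' -> in reference (ref count 3, used 1/3) -> match (matches: 1)
  'fox' -> in reference (ref count 1, used 1/1) -> match (matches: 2)
  'below' -> in reference (ref count 3, used 1/3) -> match (matches: 3)
  'boy' -> not in reference -> no match (matches: 3)
  'while' -> in reference (ref count 3, used 2/3) -> match (matches: 4)
  'boy' -> not in reference -> no match (matches: 4)
  'while' -> in reference (ref count 3, used 3/3) -> match (matches: 5)
  'fox' -> ref count 1 already used up (1/1) -> clipped, no match (matches: 5)
Clipped matches: 5, Candidate length: 8
Precision = 5/8

5/8


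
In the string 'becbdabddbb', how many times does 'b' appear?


Scanning 'becbdabddbb' for 'b':
  Position 0: 'b' -> MATCH (count: 1)
  Position 3: 'b' -> MATCH (count: 2)
  Position 6: 'b' -> MATCH (count: 3)
  Position 9: 'b' -> MATCH (count: 4)
  Position 10: 'b' -> MATCH (count: 5)
Total occurrences of 'b': 5

5


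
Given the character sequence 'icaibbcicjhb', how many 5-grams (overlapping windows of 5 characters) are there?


String 'icaibbcicjhb' has length L = 12.
Number of overlapping n-grams = L - n + 1
Substituting: 12 - 5 + 1 = 8

8


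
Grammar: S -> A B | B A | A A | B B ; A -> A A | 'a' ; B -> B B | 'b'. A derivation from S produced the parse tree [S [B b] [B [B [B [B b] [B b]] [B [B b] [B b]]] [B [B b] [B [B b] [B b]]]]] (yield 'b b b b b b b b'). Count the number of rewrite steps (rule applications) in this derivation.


Every bracketed nonterminal node [X ...] in the tree is produced by exactly one rule application.
Reading the tree off as a leftmost derivation:
  Step 1: S  =>  B B   (applied S -> B B)
  Step 2: B B  =>  b B   (applied B -> b)
  Step 3: b B  =>  b B B   (applied B -> B B)
  Step 4: b B B  =>  b B B B   (applied B -> B B)
  Step 5: b B B B  =>  b B B B B   (applied B -> B B)
  Step 6: b B B B B  =>  b b B B B   (applied B -> b)
  Step 7: b b B B B  =>  b b b B B   (applied B -> b)
  Step 8: b b b B B  =>  b b b B B B   (applied B -> B B)
  Step 9: b b b B B B  =>  b b b b B B   (applied B -> b)
  Step 10: b b b b B B  =>  b b b b b B   (applied B -> b)
  Step 11: b b b b b B  =>  b b b b b B B   (applied B -> B B)
  Step 12: b b b b b B B  =>  b b b b b b B   (applied B -> b)
  Step 13: b b b b b b B  =>  b b b b b b B B   (applied B -> B B)
  Step 14: b b b b b b B B  =>  b b b b b b b B   (applied B -> b)
  Step 15: b b b b b b b B  =>  b b b b b b b b   (applied B -> b)
Final yield: b b b b b b b b
Total rewrite steps: 15

15


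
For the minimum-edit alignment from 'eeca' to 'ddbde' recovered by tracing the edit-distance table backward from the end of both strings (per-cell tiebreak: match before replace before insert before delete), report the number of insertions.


Edit distance = 5. Backtracking from cell (4, 5) with preference match > replace > insert > delete,
then listing the resulting alignment 'eeca' -> 'ddbde' left to right:
  Step 1: insert 'd' [insertion #1]
  Step 2: replace e->d
  Step 3: replace e->b
  Step 4: replace c->d
  Step 5: replace a->e
Total insertions: 1

1


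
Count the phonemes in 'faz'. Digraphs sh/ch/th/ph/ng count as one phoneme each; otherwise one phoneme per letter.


Parsing 'faz' greedily, digraphs first:
  'f' -> consonant phoneme (phonemes so far: 1)
  'a' -> vowel phoneme (phonemes so far: 2)
  'z' -> consonant phoneme (phonemes so far: 3)
Total phonemes: 3

3


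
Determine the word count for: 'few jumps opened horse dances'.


Counting words by splitting on spaces:
  Word 1: 'few'
  Word 2: 'jumps'
  Word 3: 'opened'
  Word 4: 'horse'
  Word 5: 'dances'
Total words: 5

5


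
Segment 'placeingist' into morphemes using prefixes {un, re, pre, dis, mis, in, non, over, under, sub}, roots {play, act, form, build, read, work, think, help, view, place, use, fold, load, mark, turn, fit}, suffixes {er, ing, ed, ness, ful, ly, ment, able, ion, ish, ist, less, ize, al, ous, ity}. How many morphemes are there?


Segmenting 'placeingist' against the inventory:
  'place' -> root (morpheme 1)
  'ing' -> suffix (morpheme 2)
  'ist' -> suffix (morpheme 3)
Total morphemes: 3

3


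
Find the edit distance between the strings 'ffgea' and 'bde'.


Building DP table for s1='ffgea' (len 5) and s2='bde' (len 3):
       b  d  e
    0  1  2  3
  f 1  1  2  3
  f 2  2  2  3
  g 3  3  3  3
  e 4  4  4  3
  a 5  5  5  4
Edit distance = dp[5][3] = 4

4


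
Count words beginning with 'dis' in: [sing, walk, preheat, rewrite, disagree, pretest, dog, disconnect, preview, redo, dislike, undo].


Checking each word for prefix 'dis':
  'sing' -> no (count: 0)
  'walk' -> no (count: 0)
  'preheat' -> no (count: 0)
  'rewrite' -> no (count: 0)
  'disagree' -> YES, starts with 'dis' (count: 1)
  'pretest' -> no (count: 1)
  'dog' -> no (count: 1)
  'disconnect' -> YES, starts with 'dis' (count: 2)
  'preview' -> no (count: 2)
  'redo' -> no (count: 2)
  'dislike' -> YES, starts with 'dis' (count: 3)
  'undo' -> no (count: 3)
Total with prefix 'dis': 3

3


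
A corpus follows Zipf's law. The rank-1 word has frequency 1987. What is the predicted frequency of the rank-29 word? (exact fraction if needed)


Zipf's law: freq(rank) = f1 / rank
f1 = 1987, rank = 29
freq = 1987 / 29
GCD(1987, 29) = 1
Simplified: 1987/29

1987/29


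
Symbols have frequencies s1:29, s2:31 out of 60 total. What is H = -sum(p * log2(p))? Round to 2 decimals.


Computing entropy H = -sum(p_i * log2(p_i)):
  s1: p = 29/60 = 0.4833, -p*log2(p) = 0.5070
  s2: p = 31/60 = 0.5167, -p*log2(p) = 0.4922
H = sum of terms = 0.9992
Rounded to 2 decimals: 1.00

1.00


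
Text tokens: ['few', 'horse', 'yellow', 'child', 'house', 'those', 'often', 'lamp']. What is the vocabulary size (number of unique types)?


Listing all tokens and tracking unique types:
  Token 1: 'few' -> NEW (unique so far: 1)
  Token 2: 'horse' -> NEW (unique so far: 2)
  Token 3: 'yellow' -> NEW (unique so far: 3)
  Token 4: 'child' -> NEW (unique so far: 4)
  Token 5: 'house' -> NEW (unique so far: 5)
  Token 6: 'those' -> NEW (unique so far: 6)
  Token 7: 'often' -> NEW (unique so far: 7)
  Token 8: 'lamp' -> NEW (unique so far: 8)
Unique types: ('child', 'few', 'horse', 'house', 'lamp', 'often', 'those', 'yellow')
Vocabulary size: 8

8


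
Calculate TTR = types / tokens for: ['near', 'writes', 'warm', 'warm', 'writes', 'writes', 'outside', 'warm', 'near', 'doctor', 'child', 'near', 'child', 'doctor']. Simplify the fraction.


Tokens: 14
Unique types: ('child', 'doctor', 'near', 'outside', 'warm', 'writes') = 6
TTR = 6/14
Simplify: divide both by 2 -> 3/7
TTR = 3/7

3/7


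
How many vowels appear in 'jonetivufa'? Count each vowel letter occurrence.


Scanning each character of 'jonetivufa':
  Position 1: 'j' -> consonant (running count: 0)
  Position 2: 'o' -> vowel (running count: 1)
  Position 3: 'n' -> consonant (running count: 1)
  Position 4: 'e' -> vowel (running count: 2)
  Position 5: 't' -> consonant (running count: 2)
  Position 6: 'i' -> vowel (running count: 3)
  Position 7: 'v' -> consonant (running count: 3)
  Position 8: 'u' -> vowel (running count: 4)
  Position 9: 'f' -> consonant (running count: 4)
  Position 10: 'a' -> vowel (running count: 5)
Total vowels: 5

5


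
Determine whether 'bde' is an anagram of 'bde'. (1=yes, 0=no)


Sort characters of 'bde': 'bde'
Sort characters of 'bde': 'bde'
Sorted forms match -> they ARE anagrams
Result: 1

1
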